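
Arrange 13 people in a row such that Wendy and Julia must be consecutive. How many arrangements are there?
Treat the 2 as one block: (13-2+1)! × 2! = 479001600 × 2 = 958003200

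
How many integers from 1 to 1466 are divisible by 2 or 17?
⌊1466/2⌋ + ⌊1466/17⌋ - ⌊1466/34⌋ = 733 + 86 - 43 = 776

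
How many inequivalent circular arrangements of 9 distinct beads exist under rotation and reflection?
(9-1)!/2 = 40320/2 = 20160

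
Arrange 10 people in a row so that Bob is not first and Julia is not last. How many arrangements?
By inclusion-exclusion: 10! - 2×(10-1)! + (10-2)! = 3628800 - 725760 + 40320 = 2943360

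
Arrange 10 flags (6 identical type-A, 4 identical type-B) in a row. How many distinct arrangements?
10! / (6! × 4!) = 210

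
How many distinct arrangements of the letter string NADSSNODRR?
10! / (1! × 2! × 2! × 2! × 2! × 1!) = 226800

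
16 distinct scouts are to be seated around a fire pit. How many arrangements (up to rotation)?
Circular: fix one position, arrange the rest. (16-1)! = 1307674368000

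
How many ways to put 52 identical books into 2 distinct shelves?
C(52+2-1, 2-1) = C(53, 1) = 53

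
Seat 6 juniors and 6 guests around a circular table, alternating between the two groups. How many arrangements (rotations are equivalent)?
Fix one of the juniors: (6-1)! ways for the remaining juniors, × 6! ways for the guests = 120 × 720 = 86400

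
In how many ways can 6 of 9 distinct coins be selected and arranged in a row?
P(9,6) = 9!/(9-6)! = 60480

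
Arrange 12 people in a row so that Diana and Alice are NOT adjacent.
Total - adjacent = 12! - (12-1)!×2 = 479001600 - 79833600 = 399168000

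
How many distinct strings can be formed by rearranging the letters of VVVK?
4! / (3! × 1!) = 4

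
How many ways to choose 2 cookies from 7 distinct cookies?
C(7,2) = 7!/(2!×5!) = 21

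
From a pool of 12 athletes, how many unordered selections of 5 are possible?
C(12,5) = 12!/(5!×7!) = 792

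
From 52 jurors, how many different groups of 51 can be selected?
C(52,51) = 52!/(51!×1!) = 52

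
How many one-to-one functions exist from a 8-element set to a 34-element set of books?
P(34,8) = 34!/(34-8)! = 732058145280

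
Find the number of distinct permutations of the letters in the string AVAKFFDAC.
9! / (2! × 1! × 1! × 1! × 3! × 1!) = 30240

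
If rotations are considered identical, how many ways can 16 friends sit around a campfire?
Circular: fix one position, arrange the rest. (16-1)! = 1307674368000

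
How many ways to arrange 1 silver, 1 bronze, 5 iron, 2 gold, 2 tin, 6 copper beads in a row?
17! / (1! × 1! × 5! × 2! × 2! × 6!) = 1029188160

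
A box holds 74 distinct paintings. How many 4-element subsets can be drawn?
C(74,4) = 74!/(4!×70!) = 1150626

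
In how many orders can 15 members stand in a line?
15! = 1307674368000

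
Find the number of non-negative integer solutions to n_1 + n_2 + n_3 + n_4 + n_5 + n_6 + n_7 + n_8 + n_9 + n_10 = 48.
C(48+10-1, 10-1) = C(57, 9) = 8996462475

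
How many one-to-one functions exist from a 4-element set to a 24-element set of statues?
P(24,4) = 24!/(24-4)! = 255024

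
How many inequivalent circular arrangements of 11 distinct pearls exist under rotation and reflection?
(11-1)!/2 = 3628800/2 = 1814400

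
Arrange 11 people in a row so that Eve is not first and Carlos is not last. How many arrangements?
By inclusion-exclusion: 11! - 2×(11-1)! + (11-2)! = 39916800 - 7257600 + 362880 = 33022080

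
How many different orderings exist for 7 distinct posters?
7! = 5040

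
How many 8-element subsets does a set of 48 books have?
C(48,8) = 48!/(8!×40!) = 377348994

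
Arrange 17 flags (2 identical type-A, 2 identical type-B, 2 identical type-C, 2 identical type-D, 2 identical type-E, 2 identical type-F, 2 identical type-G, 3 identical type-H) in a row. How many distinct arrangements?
17! / (2! × 2! × 2! × 2! × 2! × 2! × 2! × 3!) = 463134672000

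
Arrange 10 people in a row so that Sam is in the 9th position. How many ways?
Fix one position: (10-1)! = 362880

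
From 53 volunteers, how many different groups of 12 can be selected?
C(53,12) = 53!/(12!×41!) = 266783135710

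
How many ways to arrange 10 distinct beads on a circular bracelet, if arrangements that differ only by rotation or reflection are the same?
(10-1)!/2 = 362880/2 = 181440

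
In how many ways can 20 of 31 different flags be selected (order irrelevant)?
C(31,20) = 31!/(20!×11!) = 84672315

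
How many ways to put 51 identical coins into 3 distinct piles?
C(51+3-1, 3-1) = C(53, 2) = 1378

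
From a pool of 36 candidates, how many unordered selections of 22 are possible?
C(36,22) = 36!/(22!×14!) = 3796297200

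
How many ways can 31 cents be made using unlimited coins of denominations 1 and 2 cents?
Coefficient of x^31 in 1/(1-x^1) · 1/(1-x^2). Use j coins of 2 for j = 0..⌊31/2⌋ = 15, the rest in 1s: 15 + 1 = 16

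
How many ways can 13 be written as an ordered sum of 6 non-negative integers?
C(13+6-1, 6-1) = C(18, 5) = 8568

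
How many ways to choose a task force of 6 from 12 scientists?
C(12,6) = 12!/(6!×6!) = 924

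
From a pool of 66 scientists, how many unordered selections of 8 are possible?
C(66,8) = 66!/(8!×58!) = 5743572120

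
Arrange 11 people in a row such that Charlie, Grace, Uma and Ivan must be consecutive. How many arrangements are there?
Treat the 4 as one block: (11-4+1)! × 4! = 40320 × 24 = 967680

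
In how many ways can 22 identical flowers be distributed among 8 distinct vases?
C(22+8-1, 8-1) = C(29, 7) = 1560780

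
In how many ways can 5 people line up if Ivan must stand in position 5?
Fix one position: (5-1)! = 24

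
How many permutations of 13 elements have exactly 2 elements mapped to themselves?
Choose the 2 fixed points C(13,2) = 78, derange the rest: !11 = Σ_{j=0}^{11} (-1)^j·11!/j! = 39916800 - 39916800 + 19958400 - 6652800 + 1663200 - 332640 + 55440 - 7920 + 990 - 110 + 11 - 1 = 14684570. Product = 78 × 14684570 = 1145396460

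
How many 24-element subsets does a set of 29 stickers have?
C(29,24) = 29!/(24!×5!) = 118755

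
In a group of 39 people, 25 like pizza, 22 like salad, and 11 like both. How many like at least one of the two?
|A∪B| = |A| + |B| - |A∩B| = 25 + 22 - 11 = 36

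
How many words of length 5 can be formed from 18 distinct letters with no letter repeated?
P(18,5) = 18!/(18-5)! = 1028160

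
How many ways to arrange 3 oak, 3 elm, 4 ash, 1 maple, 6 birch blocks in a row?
17! / (3! × 3! × 4! × 1! × 6!) = 571771200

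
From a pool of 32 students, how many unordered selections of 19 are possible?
C(32,19) = 32!/(19!×13!) = 347373600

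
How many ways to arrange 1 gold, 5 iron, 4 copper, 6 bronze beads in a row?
16! / (1! × 5! × 4! × 6!) = 10090080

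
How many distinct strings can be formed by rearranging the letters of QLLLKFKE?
8! / (1! × 1! × 3! × 1! × 2!) = 3360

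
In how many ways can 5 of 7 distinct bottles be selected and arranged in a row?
P(7,5) = 7!/(7-5)! = 2520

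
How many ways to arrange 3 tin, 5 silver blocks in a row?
8! / (3! × 5!) = 56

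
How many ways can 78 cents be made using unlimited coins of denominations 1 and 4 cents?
Coefficient of x^78 in 1/(1-x^1) · 1/(1-x^4). Use j coins of 4 for j = 0..⌊78/4⌋ = 19, the rest in 1s: 19 + 1 = 20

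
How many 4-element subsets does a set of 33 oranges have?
C(33,4) = 33!/(4!×29!) = 40920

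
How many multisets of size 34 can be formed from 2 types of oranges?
C(34+2-1, 2-1) = C(35, 1) = 35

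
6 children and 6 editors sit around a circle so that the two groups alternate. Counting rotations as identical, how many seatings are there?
Fix one of the children: (6-1)! ways for the remaining children, × 6! ways for the editors = 120 × 720 = 86400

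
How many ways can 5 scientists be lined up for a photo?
5! = 120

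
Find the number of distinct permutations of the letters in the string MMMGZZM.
7! / (2! × 1! × 4!) = 105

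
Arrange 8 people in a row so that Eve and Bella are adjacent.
Treat as block: (8-1)! × 2! = 5040 × 2 = 10080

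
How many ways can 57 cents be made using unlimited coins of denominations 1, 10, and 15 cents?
Coefficient of x^57 in 1/(1-x^1) · 1/(1-x^10) · 1/(1-x^15). Case on j = number of 15-cent coins (j = 0..3); remainder r = 57 - 15j is made from {1,10} in ⌊r/10⌋+1 ways. r = 57, 42, 27, 12 → 6 + 5 + 3 + 2 = 16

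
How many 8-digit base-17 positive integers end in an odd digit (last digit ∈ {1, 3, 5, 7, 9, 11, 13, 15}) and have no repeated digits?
Last∈{1,3,5,7,9,11,13,15}. Last=0: 0. Last nonzero: 8×15×P(15,6) = 432432000. Total = 432432000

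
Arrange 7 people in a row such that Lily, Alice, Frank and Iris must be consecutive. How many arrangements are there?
Treat the 4 as one block: (7-4+1)! × 4! = 24 × 24 = 576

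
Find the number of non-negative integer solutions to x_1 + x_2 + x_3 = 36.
C(36+3-1, 3-1) = C(38, 2) = 703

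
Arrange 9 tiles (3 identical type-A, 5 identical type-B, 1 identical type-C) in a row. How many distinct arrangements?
9! / (3! × 5! × 1!) = 504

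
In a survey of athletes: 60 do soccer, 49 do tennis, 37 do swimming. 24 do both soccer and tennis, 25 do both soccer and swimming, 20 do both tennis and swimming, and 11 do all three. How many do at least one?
|A∪B∪C| = 60+49+37-24-25-20+11 = 88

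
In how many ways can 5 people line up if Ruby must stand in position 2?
Fix one position: (5-1)! = 24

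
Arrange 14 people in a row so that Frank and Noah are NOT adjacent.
Total - adjacent = 14! - (14-1)!×2 = 87178291200 - 12454041600 = 74724249600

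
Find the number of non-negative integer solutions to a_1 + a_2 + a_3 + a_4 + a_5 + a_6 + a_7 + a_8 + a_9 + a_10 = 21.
C(21+10-1, 10-1) = C(30, 9) = 14307150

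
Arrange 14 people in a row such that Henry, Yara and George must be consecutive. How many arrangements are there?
Treat the 3 as one block: (14-3+1)! × 3! = 479001600 × 6 = 2874009600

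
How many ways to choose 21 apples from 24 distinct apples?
C(24,21) = 24!/(21!×3!) = 2024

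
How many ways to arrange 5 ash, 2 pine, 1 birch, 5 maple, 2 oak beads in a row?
15! / (5! × 2! × 1! × 5! × 2!) = 22702680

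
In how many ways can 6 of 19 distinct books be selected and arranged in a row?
P(19,6) = 19!/(19-6)! = 19535040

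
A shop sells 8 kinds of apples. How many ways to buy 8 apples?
C(8+8-1, 8-1) = C(15, 7) = 6435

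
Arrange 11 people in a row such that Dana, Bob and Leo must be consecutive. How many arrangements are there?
Treat the 3 as one block: (11-3+1)! × 3! = 362880 × 6 = 2177280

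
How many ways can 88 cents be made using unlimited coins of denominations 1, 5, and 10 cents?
Coefficient of x^88 in 1/(1-x^1) · 1/(1-x^5) · 1/(1-x^10). Case on j = number of 10-cent coins (j = 0..8); remainder r = 88 - 10j is made from {1,5} in ⌊r/5⌋+1 ways. r = 88, 78, 68, 58, 48, 38, 28, 18, 8 → 18 + 16 + 14 + 12 + 10 + 8 + 6 + 4 + 2 = 90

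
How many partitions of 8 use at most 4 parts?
By conjugation, equals partitions of 8 into parts ≤ 4. Let r_j(i) = number of partitions of i into parts ≤ j, for i = 0..8. r_1(i) = 1 for all i; r_j(i) = r_{j-1}(i) + r_j(i-j). Rows j = 2..4: ≤2: 1 1 2 2 3 3 4 4 5; ≤3: 1 1 2 3 4 5 7 8 10; ≤4: 1 1 2 3 5 6 9 11 15. r_4(8) = 15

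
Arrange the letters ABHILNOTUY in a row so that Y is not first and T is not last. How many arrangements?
By inclusion-exclusion: 10! - 2×(10-1)! + (10-2)! = 3628800 - 725760 + 40320 = 2943360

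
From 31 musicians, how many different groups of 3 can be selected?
C(31,3) = 31!/(3!×28!) = 4495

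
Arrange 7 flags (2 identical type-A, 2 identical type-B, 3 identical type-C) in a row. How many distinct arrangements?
7! / (2! × 2! × 3!) = 210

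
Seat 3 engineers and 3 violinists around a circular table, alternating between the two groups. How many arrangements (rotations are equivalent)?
Fix one of the engineers: (3-1)! ways for the remaining engineers, × 3! ways for the violinists = 2 × 6 = 12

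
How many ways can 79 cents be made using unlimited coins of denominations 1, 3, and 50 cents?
Coefficient of x^79 in 1/(1-x^1) · 1/(1-x^3) · 1/(1-x^50). Case on j = number of 50-cent coins (j = 0..1); remainder r = 79 - 50j is made from {1,3} in ⌊r/3⌋+1 ways. r = 79, 29 → 27 + 10 = 37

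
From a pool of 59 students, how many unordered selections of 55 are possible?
C(59,55) = 59!/(55!×4!) = 455126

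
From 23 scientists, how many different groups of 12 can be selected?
C(23,12) = 23!/(12!×11!) = 1352078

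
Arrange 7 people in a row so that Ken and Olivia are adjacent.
Treat as block: (7-1)! × 2! = 720 × 2 = 1440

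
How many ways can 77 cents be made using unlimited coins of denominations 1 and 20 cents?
Coefficient of x^77 in 1/(1-x^1) · 1/(1-x^20). Use j coins of 20 for j = 0..⌊77/20⌋ = 3, the rest in 1s: 3 + 1 = 4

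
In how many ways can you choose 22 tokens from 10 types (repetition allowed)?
C(22+10-1, 10-1) = C(31, 9) = 20160075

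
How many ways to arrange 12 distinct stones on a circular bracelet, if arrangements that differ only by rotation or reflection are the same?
(12-1)!/2 = 39916800/2 = 19958400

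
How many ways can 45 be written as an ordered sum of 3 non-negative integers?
C(45+3-1, 3-1) = C(47, 2) = 1081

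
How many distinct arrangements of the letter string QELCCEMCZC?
10! / (1! × 1! × 2! × 1! × 4! × 1!) = 75600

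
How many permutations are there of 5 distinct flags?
5! = 120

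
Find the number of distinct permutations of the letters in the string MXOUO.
5! / (1! × 1! × 1! × 2!) = 60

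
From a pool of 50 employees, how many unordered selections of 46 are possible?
C(50,46) = 50!/(46!×4!) = 230300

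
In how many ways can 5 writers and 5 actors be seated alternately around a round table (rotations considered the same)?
Fix one of the writers: (5-1)! ways for the remaining writers, × 5! ways for the actors = 24 × 120 = 2880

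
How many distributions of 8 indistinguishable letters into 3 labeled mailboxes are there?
C(8+3-1, 3-1) = C(10, 2) = 45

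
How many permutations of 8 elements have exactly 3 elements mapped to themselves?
Choose the 3 fixed points C(8,3) = 56, derange the rest: !5 = Σ_{j=0}^{5} (-1)^j·5!/j! = 120 - 120 + 60 - 20 + 5 - 1 = 44. Product = 56 × 44 = 2464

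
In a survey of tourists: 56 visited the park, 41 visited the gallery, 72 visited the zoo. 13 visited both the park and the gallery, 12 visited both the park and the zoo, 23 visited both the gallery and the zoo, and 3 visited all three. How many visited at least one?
|A∪B∪C| = 56+41+72-13-12-23+3 = 124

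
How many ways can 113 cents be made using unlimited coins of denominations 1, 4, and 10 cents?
Coefficient of x^113 in 1/(1-x^1) · 1/(1-x^4) · 1/(1-x^10). Case on j = number of 10-cent coins (j = 0..11); remainder r = 113 - 10j is made from {1,4} in ⌊r/4⌋+1 ways. r = 113, 103, 93, 83, 73, 63, 53, 43, 33, 23, 13, 3 → 29 + 26 + 24 + 21 + 19 + 16 + 14 + 11 + 9 + 6 + 4 + 1 = 180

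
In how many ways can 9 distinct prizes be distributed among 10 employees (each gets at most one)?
P(10,9) = 10!/(10-9)! = 3628800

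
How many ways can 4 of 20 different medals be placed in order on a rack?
P(20,4) = 20!/(20-4)! = 116280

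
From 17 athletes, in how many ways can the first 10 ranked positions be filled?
P(17,10) = 17!/(17-10)! = 70572902400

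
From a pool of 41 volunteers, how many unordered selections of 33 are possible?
C(41,33) = 41!/(33!×8!) = 95548245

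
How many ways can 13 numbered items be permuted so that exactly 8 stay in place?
Choose the 8 fixed points C(13,8) = 1287, derange the rest: !5 = Σ_{j=0}^{5} (-1)^j·5!/j! = 120 - 120 + 60 - 20 + 5 - 1 = 44. Product = 1287 × 44 = 56628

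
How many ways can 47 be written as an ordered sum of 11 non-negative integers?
C(47+11-1, 11-1) = C(57, 10) = 43183019880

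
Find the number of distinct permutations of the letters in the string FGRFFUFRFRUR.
12! / (5! × 1! × 2! × 4!) = 83160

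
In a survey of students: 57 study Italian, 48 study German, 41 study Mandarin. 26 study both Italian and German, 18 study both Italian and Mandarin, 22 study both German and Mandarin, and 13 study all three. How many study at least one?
|A∪B∪C| = 57+48+41-26-18-22+13 = 93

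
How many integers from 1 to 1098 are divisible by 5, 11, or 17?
⌊1098/5⌋+⌊1098/11⌋+⌊1098/17⌋ - ⌊1098/55⌋-⌊1098/85⌋-⌊1098/187⌋ + ⌊1098/935⌋ = 219+99+64 - 19-12-5 + 1 = 347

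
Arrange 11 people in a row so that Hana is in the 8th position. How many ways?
Fix one position: (11-1)! = 3628800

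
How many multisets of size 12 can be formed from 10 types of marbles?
C(12+10-1, 10-1) = C(21, 9) = 293930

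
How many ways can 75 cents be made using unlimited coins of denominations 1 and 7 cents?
Coefficient of x^75 in 1/(1-x^1) · 1/(1-x^7). Use j coins of 7 for j = 0..⌊75/7⌋ = 10, the rest in 1s: 10 + 1 = 11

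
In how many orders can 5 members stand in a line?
5! = 120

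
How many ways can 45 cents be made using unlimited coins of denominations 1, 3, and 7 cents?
Coefficient of x^45 in 1/(1-x^1) · 1/(1-x^3) · 1/(1-x^7). Case on j = number of 7-cent coins (j = 0..6); remainder r = 45 - 7j is made from {1,3} in ⌊r/3⌋+1 ways. r = 45, 38, 31, 24, 17, 10, 3 → 16 + 13 + 11 + 9 + 6 + 4 + 2 = 61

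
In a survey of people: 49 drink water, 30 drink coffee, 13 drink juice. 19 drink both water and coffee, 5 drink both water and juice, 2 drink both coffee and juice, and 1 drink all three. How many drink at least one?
|A∪B∪C| = 49+30+13-19-5-2+1 = 67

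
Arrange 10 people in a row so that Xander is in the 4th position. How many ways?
Fix one position: (10-1)! = 362880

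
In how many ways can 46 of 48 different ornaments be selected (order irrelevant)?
C(48,46) = 48!/(46!×2!) = 1128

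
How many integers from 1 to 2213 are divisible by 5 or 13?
⌊2213/5⌋ + ⌊2213/13⌋ - ⌊2213/65⌋ = 442 + 170 - 34 = 578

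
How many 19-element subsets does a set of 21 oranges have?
C(21,19) = 21!/(19!×2!) = 210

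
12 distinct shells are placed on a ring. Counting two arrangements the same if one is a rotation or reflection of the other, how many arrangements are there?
(12-1)!/2 = 39916800/2 = 19958400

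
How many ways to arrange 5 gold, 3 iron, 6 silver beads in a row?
14! / (5! × 3! × 6!) = 168168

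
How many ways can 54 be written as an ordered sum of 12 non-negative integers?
C(54+12-1, 12-1) = C(65, 11) = 895068996640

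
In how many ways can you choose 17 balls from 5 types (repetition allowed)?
C(17+5-1, 5-1) = C(21, 4) = 5985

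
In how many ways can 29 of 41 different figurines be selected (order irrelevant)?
C(41,29) = 41!/(29!×12!) = 7898654920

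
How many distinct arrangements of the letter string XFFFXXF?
7! / (4! × 3!) = 35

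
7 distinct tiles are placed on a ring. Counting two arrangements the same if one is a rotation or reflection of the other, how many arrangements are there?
(7-1)!/2 = 720/2 = 360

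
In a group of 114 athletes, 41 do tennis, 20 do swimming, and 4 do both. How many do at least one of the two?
|A∪B| = |A| + |B| - |A∩B| = 41 + 20 - 4 = 57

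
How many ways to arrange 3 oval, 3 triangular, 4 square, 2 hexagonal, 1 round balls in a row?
13! / (3! × 3! × 4! × 2! × 1!) = 3603600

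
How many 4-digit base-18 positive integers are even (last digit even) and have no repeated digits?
Last∈{0,2,4,6,8,10,12,14,16}. Last=0: 4080. Last nonzero: 8×16×P(16,2) = 30720. Total = 34800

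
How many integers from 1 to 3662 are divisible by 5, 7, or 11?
⌊3662/5⌋+⌊3662/7⌋+⌊3662/11⌋ - ⌊3662/35⌋-⌊3662/55⌋-⌊3662/77⌋ + ⌊3662/385⌋ = 732+523+332 - 104-66-47 + 9 = 1379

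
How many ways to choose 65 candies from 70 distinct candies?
C(70,65) = 70!/(65!×5!) = 12103014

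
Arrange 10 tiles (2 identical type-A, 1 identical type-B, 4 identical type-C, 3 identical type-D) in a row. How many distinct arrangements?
10! / (2! × 1! × 4! × 3!) = 12600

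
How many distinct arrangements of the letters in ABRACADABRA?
11! / (5! × 2! × 2! × 1! × 1!) = 83160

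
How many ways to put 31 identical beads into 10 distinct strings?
C(31+10-1, 10-1) = C(40, 9) = 273438880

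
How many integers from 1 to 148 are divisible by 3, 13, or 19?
⌊148/3⌋+⌊148/13⌋+⌊148/19⌋ - ⌊148/39⌋-⌊148/57⌋-⌊148/247⌋ + ⌊148/741⌋ = 49+11+7 - 3-2-0 + 0 = 62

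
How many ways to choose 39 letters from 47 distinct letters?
C(47,39) = 47!/(39!×8!) = 314457495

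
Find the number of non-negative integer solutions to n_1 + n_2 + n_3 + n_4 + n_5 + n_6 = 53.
C(53+6-1, 6-1) = C(58, 5) = 4582116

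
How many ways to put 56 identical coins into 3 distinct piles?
C(56+3-1, 3-1) = C(58, 2) = 1653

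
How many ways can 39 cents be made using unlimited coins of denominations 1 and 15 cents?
Coefficient of x^39 in 1/(1-x^1) · 1/(1-x^15). Use j coins of 15 for j = 0..⌊39/15⌋ = 2, the rest in 1s: 2 + 1 = 3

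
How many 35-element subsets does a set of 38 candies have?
C(38,35) = 38!/(35!×3!) = 8436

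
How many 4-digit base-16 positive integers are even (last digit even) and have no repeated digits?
Last∈{0,2,4,6,8,10,12,14}. Last=0: 2730. Last nonzero: 7×14×P(14,2) = 17836. Total = 20566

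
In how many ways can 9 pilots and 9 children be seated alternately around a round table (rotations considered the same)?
Fix one of the pilots: (9-1)! ways for the remaining pilots, × 9! ways for the children = 40320 × 362880 = 14631321600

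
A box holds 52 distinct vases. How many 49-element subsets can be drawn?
C(52,49) = 52!/(49!×3!) = 22100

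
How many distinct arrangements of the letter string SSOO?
4! / (2! × 2!) = 6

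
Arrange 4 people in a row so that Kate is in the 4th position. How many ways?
Fix one position: (4-1)! = 6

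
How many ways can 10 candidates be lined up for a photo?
10! = 3628800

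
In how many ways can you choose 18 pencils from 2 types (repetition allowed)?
C(18+2-1, 2-1) = C(19, 1) = 19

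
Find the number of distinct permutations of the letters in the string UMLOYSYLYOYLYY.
14! / (1! × 1! × 3! × 1! × 2! × 6!) = 10090080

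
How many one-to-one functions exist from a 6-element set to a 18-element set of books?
P(18,6) = 18!/(18-6)! = 13366080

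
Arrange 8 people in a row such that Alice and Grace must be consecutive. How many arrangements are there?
Treat the 2 as one block: (8-2+1)! × 2! = 5040 × 2 = 10080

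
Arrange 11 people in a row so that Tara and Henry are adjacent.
Treat as block: (11-1)! × 2! = 3628800 × 2 = 7257600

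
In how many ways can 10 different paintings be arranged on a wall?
10! = 3628800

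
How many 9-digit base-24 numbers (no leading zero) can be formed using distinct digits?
First digit: 23 choices (nonzero). Then descending: 23 × 23 × 22 × 21 × 20 × 19 × 18 × 17 × 16 = 454697591040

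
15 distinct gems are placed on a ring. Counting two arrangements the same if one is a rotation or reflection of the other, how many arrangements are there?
(15-1)!/2 = 87178291200/2 = 43589145600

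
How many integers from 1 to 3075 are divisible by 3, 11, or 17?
⌊3075/3⌋+⌊3075/11⌋+⌊3075/17⌋ - ⌊3075/33⌋-⌊3075/51⌋-⌊3075/187⌋ + ⌊3075/561⌋ = 1025+279+180 - 93-60-16 + 5 = 1320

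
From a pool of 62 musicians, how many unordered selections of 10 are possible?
C(62,10) = 62!/(10!×52!) = 107518933731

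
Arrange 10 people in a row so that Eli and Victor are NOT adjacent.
Total - adjacent = 10! - (10-1)!×2 = 3628800 - 725760 = 2903040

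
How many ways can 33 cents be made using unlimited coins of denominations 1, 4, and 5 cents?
Coefficient of x^33 in 1/(1-x^1) · 1/(1-x^4) · 1/(1-x^5). Case on j = number of 5-cent coins (j = 0..6); remainder r = 33 - 5j is made from {1,4} in ⌊r/4⌋+1 ways. r = 33, 28, 23, 18, 13, 8, 3 → 9 + 8 + 6 + 5 + 4 + 3 + 1 = 36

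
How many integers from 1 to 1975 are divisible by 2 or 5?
⌊1975/2⌋ + ⌊1975/5⌋ - ⌊1975/10⌋ = 987 + 395 - 197 = 1185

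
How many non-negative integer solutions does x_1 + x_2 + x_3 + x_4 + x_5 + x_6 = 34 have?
C(34+6-1, 6-1) = C(39, 5) = 575757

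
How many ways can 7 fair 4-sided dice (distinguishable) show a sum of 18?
Coefficient of x^18 in (x + x² + ... + x^4)^7. By inclusion-exclusion on dice exceeding 4: Σ_j (-1)^j C(7,j)·C(18-1-4j, 6) = C(7,0)·C(17,6) - C(7,1)·C(13,6) + C(7,2)·C(9,6) = 1·12376 - 7·1716 + 21·84 = 2128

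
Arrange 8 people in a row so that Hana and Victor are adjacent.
Treat as block: (8-1)! × 2! = 5040 × 2 = 10080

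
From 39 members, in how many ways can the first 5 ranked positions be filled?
P(39,5) = 39!/(39-5)! = 69090840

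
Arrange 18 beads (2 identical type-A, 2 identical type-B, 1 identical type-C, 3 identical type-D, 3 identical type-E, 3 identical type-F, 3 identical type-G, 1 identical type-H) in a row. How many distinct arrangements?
18! / (2! × 2! × 1! × 3! × 3! × 3! × 3! × 1!) = 1235025792000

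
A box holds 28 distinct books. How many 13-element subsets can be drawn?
C(28,13) = 28!/(13!×15!) = 37442160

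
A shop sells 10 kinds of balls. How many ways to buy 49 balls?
C(49+10-1, 10-1) = C(58, 9) = 10648873950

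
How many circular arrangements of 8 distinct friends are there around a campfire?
Circular: fix one position, arrange the rest. (8-1)! = 5040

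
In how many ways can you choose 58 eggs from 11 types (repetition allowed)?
C(58+11-1, 11-1) = C(68, 10) = 290752384208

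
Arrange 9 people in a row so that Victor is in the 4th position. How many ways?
Fix one position: (9-1)! = 40320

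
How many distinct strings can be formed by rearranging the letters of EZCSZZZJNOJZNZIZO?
17! / (1! × 1! × 2! × 7! × 1! × 2! × 1! × 2!) = 8821612800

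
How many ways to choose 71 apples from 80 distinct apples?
C(80,71) = 80!/(71!×9!) = 231900297200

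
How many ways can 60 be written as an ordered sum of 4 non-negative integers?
C(60+4-1, 4-1) = C(63, 3) = 39711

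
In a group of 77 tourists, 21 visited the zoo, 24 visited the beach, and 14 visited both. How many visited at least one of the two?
|A∪B| = |A| + |B| - |A∩B| = 21 + 24 - 14 = 31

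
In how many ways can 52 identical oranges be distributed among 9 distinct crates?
C(52+9-1, 9-1) = C(60, 8) = 2558620845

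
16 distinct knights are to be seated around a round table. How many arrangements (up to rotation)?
Circular: fix one position, arrange the rest. (16-1)! = 1307674368000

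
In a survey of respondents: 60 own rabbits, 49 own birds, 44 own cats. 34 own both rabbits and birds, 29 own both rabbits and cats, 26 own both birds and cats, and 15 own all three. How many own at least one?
|A∪B∪C| = 60+49+44-34-29-26+15 = 79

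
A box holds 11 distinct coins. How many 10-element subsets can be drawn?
C(11,10) = 11!/(10!×1!) = 11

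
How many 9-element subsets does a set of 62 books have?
C(62,9) = 62!/(9!×53!) = 20286591270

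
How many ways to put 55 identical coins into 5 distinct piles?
C(55+5-1, 5-1) = C(59, 4) = 455126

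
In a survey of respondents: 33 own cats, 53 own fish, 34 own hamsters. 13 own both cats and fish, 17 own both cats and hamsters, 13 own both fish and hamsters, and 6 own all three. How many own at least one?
|A∪B∪C| = 33+53+34-13-17-13+6 = 83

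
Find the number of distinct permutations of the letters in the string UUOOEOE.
7! / (3! × 2! × 2!) = 210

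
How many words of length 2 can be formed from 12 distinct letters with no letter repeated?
P(12,2) = 12!/(12-2)! = 132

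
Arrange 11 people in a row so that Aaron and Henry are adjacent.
Treat as block: (11-1)! × 2! = 3628800 × 2 = 7257600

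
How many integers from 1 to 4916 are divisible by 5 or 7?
⌊4916/5⌋ + ⌊4916/7⌋ - ⌊4916/35⌋ = 983 + 702 - 140 = 1545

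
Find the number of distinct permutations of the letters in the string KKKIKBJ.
7! / (1! × 1! × 1! × 4!) = 210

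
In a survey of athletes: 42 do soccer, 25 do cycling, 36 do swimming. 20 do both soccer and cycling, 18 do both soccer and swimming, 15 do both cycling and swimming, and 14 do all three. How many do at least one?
|A∪B∪C| = 42+25+36-20-18-15+14 = 64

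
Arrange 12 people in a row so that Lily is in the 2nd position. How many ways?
Fix one position: (12-1)! = 39916800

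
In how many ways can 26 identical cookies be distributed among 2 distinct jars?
C(26+2-1, 2-1) = C(27, 1) = 27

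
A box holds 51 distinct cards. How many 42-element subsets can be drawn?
C(51,42) = 51!/(42!×9!) = 3042312350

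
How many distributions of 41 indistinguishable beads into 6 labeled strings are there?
C(41+6-1, 6-1) = C(46, 5) = 1370754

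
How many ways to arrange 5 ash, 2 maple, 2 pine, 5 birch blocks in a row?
14! / (5! × 2! × 2! × 5!) = 1513512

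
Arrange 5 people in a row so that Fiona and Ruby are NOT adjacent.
Total - adjacent = 5! - (5-1)!×2 = 120 - 48 = 72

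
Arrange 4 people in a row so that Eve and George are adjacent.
Treat as block: (4-1)! × 2! = 6 × 2 = 12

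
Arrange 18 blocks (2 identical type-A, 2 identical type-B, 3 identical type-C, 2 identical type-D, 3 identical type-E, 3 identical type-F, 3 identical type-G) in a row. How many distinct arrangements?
18! / (2! × 2! × 3! × 2! × 3! × 3! × 3!) = 617512896000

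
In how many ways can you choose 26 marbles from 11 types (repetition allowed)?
C(26+11-1, 11-1) = C(36, 10) = 254186856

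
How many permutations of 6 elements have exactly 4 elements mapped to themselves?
Choose the 4 fixed points C(6,4) = 15, derange the rest: !2 = Σ_{j=0}^{2} (-1)^j·2!/j! = 2 - 2 + 1 = 1. Product = 15 × 1 = 15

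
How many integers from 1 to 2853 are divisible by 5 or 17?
⌊2853/5⌋ + ⌊2853/17⌋ - ⌊2853/85⌋ = 570 + 167 - 33 = 704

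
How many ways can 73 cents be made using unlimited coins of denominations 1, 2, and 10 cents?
Coefficient of x^73 in 1/(1-x^1) · 1/(1-x^2) · 1/(1-x^10). Case on j = number of 10-cent coins (j = 0..7); remainder r = 73 - 10j is made from {1,2} in ⌊r/2⌋+1 ways. r = 73, 63, 53, 43, 33, 23, 13, 3 → 37 + 32 + 27 + 22 + 17 + 12 + 7 + 2 = 156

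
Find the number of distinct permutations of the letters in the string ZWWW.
4! / (3! × 1!) = 4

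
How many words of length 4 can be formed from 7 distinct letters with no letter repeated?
P(7,4) = 7!/(7-4)! = 840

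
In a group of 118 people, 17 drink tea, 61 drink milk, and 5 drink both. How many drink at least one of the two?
|A∪B| = |A| + |B| - |A∩B| = 17 + 61 - 5 = 73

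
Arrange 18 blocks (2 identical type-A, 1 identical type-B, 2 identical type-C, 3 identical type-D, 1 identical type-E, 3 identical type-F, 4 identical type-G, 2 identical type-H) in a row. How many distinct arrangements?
18! / (2! × 1! × 2! × 3! × 1! × 3! × 4! × 2!) = 926269344000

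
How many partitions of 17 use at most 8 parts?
By conjugation, equals partitions of 17 into parts ≤ 8. Let r_j(i) = number of partitions of i into parts ≤ j, for i = 0..17. r_1(i) = 1 for all i; r_j(i) = r_{j-1}(i) + r_j(i-j). Rows j = 2..8: ≤2: 1 1 2 2 3 3 4 4 5 5 6 6 7 7 8 8 9 9; ≤3: 1 1 2 3 4 5 7 8 10 12 14 16 19 21 24 27 30 33; ≤4: 1 1 2 3 5 6 9 11 15 18 23 27 34 39 47 54 64 72; ≤5: 1 1 2 3 5 7 10 13 18 23 30 37 47 57 70 84 101 119; ≤6: 1 1 2 3 5 7 11 14 20 26 35 44 58 71 90 110 136 163; ≤7: 1 1 2 3 5 7 11 15 21 28 38 49 65 82 105 131 164 201; ≤8: 1 1 2 3 5 7 11 15 22 29 40 52 70 89 116 146 186 230. r_8(17) = 230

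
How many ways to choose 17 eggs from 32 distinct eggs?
C(32,17) = 32!/(17!×15!) = 565722720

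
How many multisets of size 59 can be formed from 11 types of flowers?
C(59+11-1, 11-1) = C(69, 10) = 340032449328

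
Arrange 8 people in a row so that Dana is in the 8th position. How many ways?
Fix one position: (8-1)! = 5040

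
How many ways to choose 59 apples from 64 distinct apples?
C(64,59) = 64!/(59!×5!) = 7624512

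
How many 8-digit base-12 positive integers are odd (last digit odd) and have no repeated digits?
Last∈{1,3,5,7,9,11}. Last=0: 0. Last nonzero: 6×10×P(10,6) = 9072000. Total = 9072000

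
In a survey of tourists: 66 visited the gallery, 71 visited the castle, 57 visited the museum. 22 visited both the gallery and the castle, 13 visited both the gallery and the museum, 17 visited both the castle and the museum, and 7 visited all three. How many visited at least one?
|A∪B∪C| = 66+71+57-22-13-17+7 = 149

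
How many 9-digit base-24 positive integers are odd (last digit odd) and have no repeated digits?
Last∈{1,3,5,7,9,11,13,15,17,19,21,23}. Last=0: 0. Last nonzero: 12×22×P(22,7) = 226919024640. Total = 226919024640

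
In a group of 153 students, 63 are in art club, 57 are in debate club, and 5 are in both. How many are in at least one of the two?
|A∪B| = |A| + |B| - |A∩B| = 63 + 57 - 5 = 115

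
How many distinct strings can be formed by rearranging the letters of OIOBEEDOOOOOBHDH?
16! / (2! × 2! × 2! × 1! × 2! × 7!) = 259459200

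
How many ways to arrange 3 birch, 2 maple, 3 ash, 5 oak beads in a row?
13! / (3! × 2! × 3! × 5!) = 720720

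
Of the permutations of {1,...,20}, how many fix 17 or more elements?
Exactly j fixed points: C(20,j)·!(20-j); sum over j ≥ 17 (derangement numbers via !m = (m-1)·(!(m-1) + !(m-2)): !0..!3 = 1, 0, 1, 2). Σ_{j=17}^{20} C(20,j)·!(20-j) = C(20,17)·!3 + C(20,18)·!2 + C(20,19)·!1 + C(20,20)·!0 = 1140·2 + 190·1 + 20·0 + 1·1 = 2471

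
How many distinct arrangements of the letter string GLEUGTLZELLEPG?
14! / (3! × 3! × 4! × 1! × 1! × 1! × 1!) = 100900800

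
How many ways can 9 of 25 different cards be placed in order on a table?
P(25,9) = 25!/(25-9)! = 741354768000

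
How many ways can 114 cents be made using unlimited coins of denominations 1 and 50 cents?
Coefficient of x^114 in 1/(1-x^1) · 1/(1-x^50). Use j coins of 50 for j = 0..⌊114/50⌋ = 2, the rest in 1s: 2 + 1 = 3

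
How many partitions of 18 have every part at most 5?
Let r_j(i) = number of partitions of i into parts ≤ j, for i = 0..18. r_1(i) = 1 for all i; r_j(i) = r_{j-1}(i) + r_j(i-j). Rows j = 2..5: ≤2: 1 1 2 2 3 3 4 4 5 5 6 6 7 7 8 8 9 9 10; ≤3: 1 1 2 3 4 5 7 8 10 12 14 16 19 21 24 27 30 33 37; ≤4: 1 1 2 3 5 6 9 11 15 18 23 27 34 39 47 54 64 72 84; ≤5: 1 1 2 3 5 7 10 13 18 23 30 37 47 57 70 84 101 119 141. r_5(18) = 141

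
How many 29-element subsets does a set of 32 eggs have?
C(32,29) = 32!/(29!×3!) = 4960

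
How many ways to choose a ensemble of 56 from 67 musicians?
C(67,56) = 67!/(56!×11!) = 1285063345176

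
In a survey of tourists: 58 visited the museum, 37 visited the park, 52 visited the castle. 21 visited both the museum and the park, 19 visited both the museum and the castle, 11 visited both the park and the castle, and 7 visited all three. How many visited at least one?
|A∪B∪C| = 58+37+52-21-19-11+7 = 103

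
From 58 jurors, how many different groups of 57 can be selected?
C(58,57) = 58!/(57!×1!) = 58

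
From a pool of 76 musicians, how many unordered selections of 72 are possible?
C(76,72) = 76!/(72!×4!) = 1282975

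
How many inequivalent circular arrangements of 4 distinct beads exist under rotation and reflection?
(4-1)!/2 = 6/2 = 3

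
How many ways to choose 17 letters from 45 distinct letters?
C(45,17) = 45!/(17!×28!) = 1103068603890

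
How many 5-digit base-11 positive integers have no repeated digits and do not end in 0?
Last digit: 10 nonzero choices. First digit: 9 (nonzero, ≠last). Middle 3: P(9,3) = 504. Total = 45360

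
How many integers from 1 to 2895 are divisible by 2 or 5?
⌊2895/2⌋ + ⌊2895/5⌋ - ⌊2895/10⌋ = 1447 + 579 - 289 = 1737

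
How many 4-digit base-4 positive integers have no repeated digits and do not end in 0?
Last digit: 3 nonzero choices. First digit: 2 (nonzero, ≠last). Middle 2: P(2,2) = 2. Total = 12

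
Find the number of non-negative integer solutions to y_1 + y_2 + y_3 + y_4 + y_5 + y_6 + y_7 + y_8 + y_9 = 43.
C(43+9-1, 9-1) = C(51, 8) = 636763050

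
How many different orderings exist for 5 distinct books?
5! = 120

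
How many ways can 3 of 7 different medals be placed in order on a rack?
P(7,3) = 7!/(7-3)! = 210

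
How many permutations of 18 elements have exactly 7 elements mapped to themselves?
Choose the 7 fixed points C(18,7) = 31824, derange the rest: !11 = Σ_{j=0}^{11} (-1)^j·11!/j! = 39916800 - 39916800 + 19958400 - 6652800 + 1663200 - 332640 + 55440 - 7920 + 990 - 110 + 11 - 1 = 14684570. Product = 31824 × 14684570 = 467321755680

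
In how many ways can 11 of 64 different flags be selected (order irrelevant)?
C(64,11) = 64!/(11!×53!) = 743595781824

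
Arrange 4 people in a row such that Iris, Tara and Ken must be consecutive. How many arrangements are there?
Treat the 3 as one block: (4-3+1)! × 3! = 2 × 6 = 12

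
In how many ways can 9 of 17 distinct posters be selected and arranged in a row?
P(17,9) = 17!/(17-9)! = 8821612800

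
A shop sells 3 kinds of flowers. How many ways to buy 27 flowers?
C(27+3-1, 3-1) = C(29, 2) = 406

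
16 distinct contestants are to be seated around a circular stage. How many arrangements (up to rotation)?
Circular: fix one position, arrange the rest. (16-1)! = 1307674368000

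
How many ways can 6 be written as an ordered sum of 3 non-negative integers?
C(6+3-1, 3-1) = C(8, 2) = 28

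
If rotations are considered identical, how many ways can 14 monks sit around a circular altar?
Circular: fix one position, arrange the rest. (14-1)! = 6227020800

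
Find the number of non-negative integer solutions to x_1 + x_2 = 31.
C(31+2-1, 2-1) = C(32, 1) = 32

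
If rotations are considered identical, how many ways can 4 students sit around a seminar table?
Circular: fix one position, arrange the rest. (4-1)! = 6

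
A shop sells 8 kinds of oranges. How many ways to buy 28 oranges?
C(28+8-1, 8-1) = C(35, 7) = 6724520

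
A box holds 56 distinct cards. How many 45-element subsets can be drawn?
C(56,45) = 56!/(45!×11!) = 148902215280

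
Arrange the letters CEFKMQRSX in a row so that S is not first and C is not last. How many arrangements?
By inclusion-exclusion: 9! - 2×(9-1)! + (9-2)! = 362880 - 80640 + 5040 = 287280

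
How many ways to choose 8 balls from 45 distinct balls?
C(45,8) = 45!/(8!×37!) = 215553195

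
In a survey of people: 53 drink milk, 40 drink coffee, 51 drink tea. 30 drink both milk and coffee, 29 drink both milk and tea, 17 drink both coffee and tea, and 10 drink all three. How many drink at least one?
|A∪B∪C| = 53+40+51-30-29-17+10 = 78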